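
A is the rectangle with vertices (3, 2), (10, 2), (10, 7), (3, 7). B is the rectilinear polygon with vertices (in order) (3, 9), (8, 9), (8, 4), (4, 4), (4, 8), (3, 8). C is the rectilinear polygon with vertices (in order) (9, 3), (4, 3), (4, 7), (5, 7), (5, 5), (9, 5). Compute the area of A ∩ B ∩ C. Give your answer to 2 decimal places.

The intersection is the polygon with vertices (8,4), (4,4), (4,7), (5,7), (5,5), (8,5).
By the shoelace formula its area is 6.00.

6.00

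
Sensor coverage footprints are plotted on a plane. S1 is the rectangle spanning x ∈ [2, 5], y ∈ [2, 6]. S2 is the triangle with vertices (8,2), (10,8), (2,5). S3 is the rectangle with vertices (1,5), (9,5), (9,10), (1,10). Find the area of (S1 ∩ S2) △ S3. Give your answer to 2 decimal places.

40.58

|S1 ∩ S2| = 3.9167.
|(S1 ∩ S2) ∩ S3| = 1.6667.
|(S1 ∩ S2) △ S3| = 3.9167 + 40 − 3.3333 = 40.58.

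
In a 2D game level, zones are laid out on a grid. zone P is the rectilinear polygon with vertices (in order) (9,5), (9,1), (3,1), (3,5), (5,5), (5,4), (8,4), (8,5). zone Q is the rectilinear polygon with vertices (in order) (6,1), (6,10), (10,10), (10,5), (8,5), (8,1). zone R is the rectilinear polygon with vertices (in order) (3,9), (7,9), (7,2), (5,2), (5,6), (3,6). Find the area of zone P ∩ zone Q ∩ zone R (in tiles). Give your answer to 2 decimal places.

2.00

The intersection is the polygon with vertices (6,4), (7,4), (7,2), (6,2).
By the shoelace formula its area is 2.00.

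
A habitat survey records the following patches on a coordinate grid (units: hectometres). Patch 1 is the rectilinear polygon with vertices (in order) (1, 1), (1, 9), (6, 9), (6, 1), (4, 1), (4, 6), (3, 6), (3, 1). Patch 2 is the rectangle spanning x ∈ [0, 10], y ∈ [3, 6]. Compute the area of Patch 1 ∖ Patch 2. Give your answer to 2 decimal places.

|Patch 1| = 35, |Patch 1∩Patch 2| = 12.
|Patch 1 ∖ Patch 2| = |Patch 1| − |Patch 1∩Patch 2| = 35 − 12 = 23.00.

23.00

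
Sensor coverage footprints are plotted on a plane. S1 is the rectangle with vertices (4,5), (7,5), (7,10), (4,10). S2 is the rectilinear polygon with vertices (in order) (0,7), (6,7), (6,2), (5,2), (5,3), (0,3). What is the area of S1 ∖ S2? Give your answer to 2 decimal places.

11.00

|S1| = 15, |S1∩S2| = 4.
|S1 ∖ S2| = |S1| − |S1∩S2| = 15 − 4 = 11.00.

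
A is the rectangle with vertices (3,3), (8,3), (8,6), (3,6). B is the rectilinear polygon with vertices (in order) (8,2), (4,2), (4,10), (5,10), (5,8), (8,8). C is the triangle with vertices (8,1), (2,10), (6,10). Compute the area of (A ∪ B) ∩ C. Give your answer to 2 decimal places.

The region (A ∪ B) ∩ C is the polygon with vertices (7.333,2), (4,7), (4,10), (5,10), (5,8), (6.444,8), (7.778,2).
By the shoelace formula its area is 12.33.

12.33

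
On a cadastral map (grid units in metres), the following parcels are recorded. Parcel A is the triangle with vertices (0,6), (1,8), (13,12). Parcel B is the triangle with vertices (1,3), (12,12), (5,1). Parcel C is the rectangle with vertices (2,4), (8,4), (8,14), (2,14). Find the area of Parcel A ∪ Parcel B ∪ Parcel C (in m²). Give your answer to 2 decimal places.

79.99

By inclusion–exclusion:
Individual areas: |Parcel A| = 10, |Parcel B| = 29, |Parcel C| = 60.
|Parcel A∩Parcel B| = 0.133.
|Parcel A∩Parcel C| = 6.1538.
|Parcel B∩Parcel C| = 12.7215.
|Parcel A∩Parcel B∩Parcel C| = 0.
|Parcel A ∪ Parcel B ∪ Parcel C| = 99 − 19.0083 + 0 = 79.99.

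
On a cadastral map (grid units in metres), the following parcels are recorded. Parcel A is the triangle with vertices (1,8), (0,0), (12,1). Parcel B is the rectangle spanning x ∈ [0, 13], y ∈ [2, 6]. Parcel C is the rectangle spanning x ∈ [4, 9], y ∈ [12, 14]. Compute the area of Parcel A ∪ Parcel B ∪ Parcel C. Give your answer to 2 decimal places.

By inclusion–exclusion:
Individual areas: |Parcel A| = 47.5, |Parcel B| = 52, |Parcel C| = 10.
|Parcel A∩Parcel B| = 27.1429.
|Parcel A∩Parcel C| = 0.
|Parcel B∩Parcel C| = 0 (no overlap).
|Parcel A∩Parcel B∩Parcel C| = 0.
|Parcel A ∪ Parcel B ∪ Parcel C| = 109.5 − 27.1429 + 0 = 82.36.

82.36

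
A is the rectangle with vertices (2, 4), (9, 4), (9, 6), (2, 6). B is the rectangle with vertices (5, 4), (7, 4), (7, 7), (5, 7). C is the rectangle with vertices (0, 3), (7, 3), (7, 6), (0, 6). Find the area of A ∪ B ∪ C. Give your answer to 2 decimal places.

By inclusion–exclusion:
Individual areas: |A| = 14, |B| = 6, |C| = 21.
|A∩B|: x∈[5,7], y∈[4,6] → 2·2 = 4.
|A∩C|: x∈[2,7], y∈[4,6] → 5·2 = 10.
|B∩C|: x∈[5,7], y∈[4,6] → 2·2 = 4.
|A∩B∩C| = 4.
|A ∪ B ∪ C| = 41 − 18 + 4 = 27.00.

27.00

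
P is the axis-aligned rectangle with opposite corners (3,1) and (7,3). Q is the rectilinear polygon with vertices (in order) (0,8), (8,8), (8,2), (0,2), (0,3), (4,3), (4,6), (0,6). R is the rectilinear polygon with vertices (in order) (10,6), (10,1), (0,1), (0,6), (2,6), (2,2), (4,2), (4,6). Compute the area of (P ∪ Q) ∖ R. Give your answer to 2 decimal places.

18.00

|P ∪ Q| = 40.
|(P ∪ Q) ∩ R| = 22.
|(P ∪ Q) ∖ R| = 40 − 22 = 18.00.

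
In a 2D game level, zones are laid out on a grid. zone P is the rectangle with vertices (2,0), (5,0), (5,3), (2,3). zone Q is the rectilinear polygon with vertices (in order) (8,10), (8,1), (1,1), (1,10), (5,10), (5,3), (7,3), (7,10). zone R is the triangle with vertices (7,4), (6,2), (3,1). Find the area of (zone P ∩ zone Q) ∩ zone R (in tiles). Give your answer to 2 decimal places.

The region (zone P ∩ zone Q) ∩ zone R is the polygon with vertices (5,1.667), (3,1), (5,2.5).
By the shoelace formula its area is 0.83.

0.83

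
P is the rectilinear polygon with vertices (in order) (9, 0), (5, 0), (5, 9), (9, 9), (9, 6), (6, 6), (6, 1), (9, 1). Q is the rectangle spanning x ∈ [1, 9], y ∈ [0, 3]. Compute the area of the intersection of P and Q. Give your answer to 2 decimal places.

6.00

The intersection is the polygon with vertices (5,0), (5,3), (6,3), (6,1), (9,1), (9,0).
By the shoelace formula its area is 6.00.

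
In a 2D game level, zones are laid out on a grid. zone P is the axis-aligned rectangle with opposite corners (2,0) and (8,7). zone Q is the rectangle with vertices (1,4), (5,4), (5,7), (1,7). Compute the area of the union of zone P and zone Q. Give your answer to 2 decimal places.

By inclusion–exclusion:
Individual areas: |zone P| = 42, |zone Q| = 12.
|zone P∩zone Q|: x∈[2,5], y∈[4,7] → 3·3 = 9.
|zone P ∪ zone Q| = 54 − 9 = 45.00.

45.00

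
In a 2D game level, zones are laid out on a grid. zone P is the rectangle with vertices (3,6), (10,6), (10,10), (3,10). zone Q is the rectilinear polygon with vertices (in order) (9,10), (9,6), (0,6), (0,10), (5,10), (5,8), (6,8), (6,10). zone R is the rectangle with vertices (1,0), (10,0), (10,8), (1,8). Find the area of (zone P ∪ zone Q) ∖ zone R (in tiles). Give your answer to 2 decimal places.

22.00

|zone P ∪ zone Q| = 40.
|(zone P ∪ zone Q) ∩ zone R| = 18.
|(zone P ∪ zone Q) ∖ zone R| = 40 − 18 = 22.00.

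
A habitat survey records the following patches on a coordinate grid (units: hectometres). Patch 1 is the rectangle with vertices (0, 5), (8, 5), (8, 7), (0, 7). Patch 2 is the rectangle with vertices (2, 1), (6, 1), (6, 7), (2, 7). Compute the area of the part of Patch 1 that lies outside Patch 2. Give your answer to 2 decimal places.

|Patch 1∩Patch 2|: x∈[2,6], y∈[5,7] → 4·2 = 8.
|Patch 1| = 16.
|Patch 1 ∖ Patch 2| = |Patch 1| − |Patch 1∩Patch 2| = 16 − 8 = 8.00.

8.00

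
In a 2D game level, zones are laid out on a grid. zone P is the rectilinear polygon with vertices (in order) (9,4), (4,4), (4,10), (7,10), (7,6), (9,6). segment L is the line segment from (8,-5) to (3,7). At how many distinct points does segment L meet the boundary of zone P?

The segment meets the boundary at (4,4.6), (4.25,4).

2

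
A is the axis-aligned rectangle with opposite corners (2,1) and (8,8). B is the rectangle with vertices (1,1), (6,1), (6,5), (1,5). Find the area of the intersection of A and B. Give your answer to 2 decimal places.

16.00

|A∩B|: x∈[2,6], y∈[1,5] → 4·4 = 16.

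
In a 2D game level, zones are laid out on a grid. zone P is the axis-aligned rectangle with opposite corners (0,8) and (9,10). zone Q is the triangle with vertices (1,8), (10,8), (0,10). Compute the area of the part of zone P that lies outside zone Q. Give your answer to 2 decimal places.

9.10

|zone P| = 18, |zone P∩zone Q| = 8.9.
|zone P ∖ zone Q| = |zone P| − |zone P∩zone Q| = 18 − 8.9 = 9.10.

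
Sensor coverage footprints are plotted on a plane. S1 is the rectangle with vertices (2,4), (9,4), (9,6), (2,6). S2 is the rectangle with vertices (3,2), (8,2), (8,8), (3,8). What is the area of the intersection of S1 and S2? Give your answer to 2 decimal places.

10.00

|S1∩S2|: x∈[3,8], y∈[4,6] → 5·2 = 10.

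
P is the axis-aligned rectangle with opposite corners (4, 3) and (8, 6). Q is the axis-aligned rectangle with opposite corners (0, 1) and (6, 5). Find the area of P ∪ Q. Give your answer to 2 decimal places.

By inclusion–exclusion:
Individual areas: |P| = 12, |Q| = 24.
|P∩Q|: x∈[4,6], y∈[3,5] → 2·2 = 4.
|P ∪ Q| = 36 − 4 = 32.00.

32.00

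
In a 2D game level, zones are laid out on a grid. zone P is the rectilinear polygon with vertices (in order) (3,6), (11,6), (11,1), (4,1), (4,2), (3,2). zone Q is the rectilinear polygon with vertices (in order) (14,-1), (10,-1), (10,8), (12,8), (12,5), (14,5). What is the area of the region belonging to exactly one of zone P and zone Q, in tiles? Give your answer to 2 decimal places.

|zone P| = 39, |zone Q| = 30, |zone P∩zone Q| = 5.
|zone P △ zone Q| = |zone P| + |zone Q| − 2·|zone P∩zone Q| = 39 + 30 − 10 = 59.00.

59.00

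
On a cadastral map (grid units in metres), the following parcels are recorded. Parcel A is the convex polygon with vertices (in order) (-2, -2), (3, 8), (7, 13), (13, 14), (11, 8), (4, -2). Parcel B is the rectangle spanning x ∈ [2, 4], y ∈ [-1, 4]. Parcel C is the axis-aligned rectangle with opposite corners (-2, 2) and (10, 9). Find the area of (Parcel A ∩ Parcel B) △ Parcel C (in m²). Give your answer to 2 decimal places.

|Parcel A ∩ Parcel B| = 10.
|(Parcel A ∩ Parcel B) ∩ Parcel C| = 4.
|(Parcel A ∩ Parcel B) △ Parcel C| = 10 + 84 − 8 = 86.00.

86.00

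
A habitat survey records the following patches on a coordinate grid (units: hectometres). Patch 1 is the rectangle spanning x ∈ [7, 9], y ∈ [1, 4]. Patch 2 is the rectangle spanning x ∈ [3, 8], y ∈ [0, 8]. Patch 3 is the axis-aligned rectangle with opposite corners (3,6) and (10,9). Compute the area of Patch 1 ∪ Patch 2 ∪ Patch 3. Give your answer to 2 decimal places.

By inclusion–exclusion:
Individual areas: |Patch 1| = 6, |Patch 2| = 40, |Patch 3| = 21.
|Patch 1∩Patch 2|: x∈[7,8], y∈[1,4] → 1·3 = 3.
|Patch 1∩Patch 3| = 0 (no overlap).
|Patch 2∩Patch 3|: x∈[3,8], y∈[6,8] → 5·2 = 10.
|Patch 1∩Patch 2∩Patch 3| = 0.
|Patch 1 ∪ Patch 2 ∪ Patch 3| = 67 − 13 + 0 = 54.00.

54.00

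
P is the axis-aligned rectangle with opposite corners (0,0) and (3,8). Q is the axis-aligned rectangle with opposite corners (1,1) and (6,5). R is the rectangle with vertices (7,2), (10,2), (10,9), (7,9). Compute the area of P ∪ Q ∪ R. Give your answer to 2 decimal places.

By inclusion–exclusion:
Individual areas: |P| = 24, |Q| = 20, |R| = 21.
|P∩Q|: x∈[1,3], y∈[1,5] → 2·4 = 8.
|P∩R| = 0 (no overlap).
|Q∩R| = 0 (no overlap).
|P∩Q∩R| = 0.
|P ∪ Q ∪ R| = 65 − 8 + 0 = 57.00.

57.00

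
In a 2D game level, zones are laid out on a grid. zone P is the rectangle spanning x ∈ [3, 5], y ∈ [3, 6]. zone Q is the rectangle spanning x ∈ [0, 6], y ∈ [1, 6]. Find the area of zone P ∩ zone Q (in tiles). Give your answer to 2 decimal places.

6.00

|zone P∩zone Q|: x∈[3,5], y∈[3,6] → 2·3 = 6.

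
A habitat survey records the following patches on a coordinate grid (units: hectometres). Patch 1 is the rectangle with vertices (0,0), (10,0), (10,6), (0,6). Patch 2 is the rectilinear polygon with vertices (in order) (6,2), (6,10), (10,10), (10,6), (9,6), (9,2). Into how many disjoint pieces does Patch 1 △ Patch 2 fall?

Patch 1 △ Patch 2 is a single connected region.

1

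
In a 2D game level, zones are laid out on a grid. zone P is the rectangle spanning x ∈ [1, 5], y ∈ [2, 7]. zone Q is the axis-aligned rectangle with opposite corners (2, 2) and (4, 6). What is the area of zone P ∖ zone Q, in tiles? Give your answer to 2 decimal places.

|zone P∩zone Q|: x∈[2,4], y∈[2,6] → 2·4 = 8.
|zone P| = 20.
|zone P ∖ zone Q| = |zone P| − |zone P∩zone Q| = 20 − 8 = 12.00.

12.00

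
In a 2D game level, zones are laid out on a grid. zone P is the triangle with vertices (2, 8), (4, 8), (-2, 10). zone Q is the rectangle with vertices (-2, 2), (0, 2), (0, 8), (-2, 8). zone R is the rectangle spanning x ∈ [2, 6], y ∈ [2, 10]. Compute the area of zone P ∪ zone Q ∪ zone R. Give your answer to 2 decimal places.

45.33

By inclusion–exclusion:
Individual areas: |zone P| = 2, |zone Q| = 12, |zone R| = 32.
|zone P∩zone Q| = 0.
|zone P∩zone R| = 0.6667.
|zone Q∩zone R| = 0 (no overlap).
|zone P∩zone Q∩zone R| = 0.
|zone P ∪ zone Q ∪ zone R| = 46 − 0.6667 + 0 = 45.33.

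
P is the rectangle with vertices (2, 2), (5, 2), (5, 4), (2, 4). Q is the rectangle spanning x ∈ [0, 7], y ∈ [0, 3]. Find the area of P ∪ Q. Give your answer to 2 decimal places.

By inclusion–exclusion:
Individual areas: |P| = 6, |Q| = 21.
|P∩Q|: x∈[2,5], y∈[2,3] → 3·1 = 3.
|P ∪ Q| = 27 − 3 = 24.00.

24.00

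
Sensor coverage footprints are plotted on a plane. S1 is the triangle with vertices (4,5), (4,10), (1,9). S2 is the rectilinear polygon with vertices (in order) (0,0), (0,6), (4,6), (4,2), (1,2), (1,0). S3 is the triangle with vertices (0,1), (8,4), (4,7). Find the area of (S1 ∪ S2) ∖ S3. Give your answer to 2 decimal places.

|S1 ∪ S2| = 25.125.
|(S1 ∪ S2) ∩ S3| = 8.4792.
|(S1 ∪ S2) ∖ S3| = 25.125 − 8.4792 = 16.65.

16.65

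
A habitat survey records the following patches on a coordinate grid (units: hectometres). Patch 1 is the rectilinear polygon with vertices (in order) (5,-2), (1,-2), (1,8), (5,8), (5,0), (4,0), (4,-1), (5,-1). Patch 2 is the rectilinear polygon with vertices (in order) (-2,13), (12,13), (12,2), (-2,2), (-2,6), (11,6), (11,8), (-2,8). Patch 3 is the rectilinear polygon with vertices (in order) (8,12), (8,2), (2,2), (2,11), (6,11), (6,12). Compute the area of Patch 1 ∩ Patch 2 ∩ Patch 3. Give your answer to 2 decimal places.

12.00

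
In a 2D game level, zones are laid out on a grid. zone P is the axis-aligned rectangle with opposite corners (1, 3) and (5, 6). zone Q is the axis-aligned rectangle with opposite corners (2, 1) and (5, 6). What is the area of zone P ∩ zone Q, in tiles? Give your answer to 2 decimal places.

|zone P∩zone Q|: x∈[2,5], y∈[3,6] → 3·3 = 9.

9.00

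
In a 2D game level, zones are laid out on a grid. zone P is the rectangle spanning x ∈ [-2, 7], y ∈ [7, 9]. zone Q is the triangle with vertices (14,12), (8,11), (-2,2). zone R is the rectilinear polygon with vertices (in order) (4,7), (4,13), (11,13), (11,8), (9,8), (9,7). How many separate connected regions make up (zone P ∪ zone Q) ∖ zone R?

2

(zone P ∪ zone Q) ∖ zone R splits into 2 disjoint pieces (area 18.1111, area 2.0625).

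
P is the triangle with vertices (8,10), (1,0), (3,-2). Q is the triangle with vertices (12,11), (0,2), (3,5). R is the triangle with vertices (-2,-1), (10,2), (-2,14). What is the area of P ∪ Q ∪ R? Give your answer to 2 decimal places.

96.44

By inclusion–exclusion:
Individual areas: |P| = 17, |Q| = 4.5, |R| = 90.
|P∩Q| = 0.7136.
|P∩R| = 11.68.
|Q∩R| = 2.7714.
|P∩Q∩R| = 0.107.
|P ∪ Q ∪ R| = 111.5 − 15.1651 + 0.107 = 96.44.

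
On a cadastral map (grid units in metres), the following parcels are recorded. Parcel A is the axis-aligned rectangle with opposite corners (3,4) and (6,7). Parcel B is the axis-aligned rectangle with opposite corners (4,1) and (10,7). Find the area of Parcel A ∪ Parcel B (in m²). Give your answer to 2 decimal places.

39.00

By inclusion–exclusion:
Individual areas: |Parcel A| = 9, |Parcel B| = 36.
|Parcel A∩Parcel B|: x∈[4,6], y∈[4,7] → 2·3 = 6.
|Parcel A ∪ Parcel B| = 45 − 6 = 39.00.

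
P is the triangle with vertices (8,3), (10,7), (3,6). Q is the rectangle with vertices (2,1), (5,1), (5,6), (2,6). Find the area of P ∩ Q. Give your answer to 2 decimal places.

The intersection is the polygon with vertices (3,6), (5,6), (5,4.8).
By the shoelace formula its area is 1.20.

1.20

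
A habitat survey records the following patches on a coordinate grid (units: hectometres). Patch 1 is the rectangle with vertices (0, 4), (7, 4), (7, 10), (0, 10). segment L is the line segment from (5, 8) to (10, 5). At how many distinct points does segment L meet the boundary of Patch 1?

1

The segment meets the boundary at (7,6.8).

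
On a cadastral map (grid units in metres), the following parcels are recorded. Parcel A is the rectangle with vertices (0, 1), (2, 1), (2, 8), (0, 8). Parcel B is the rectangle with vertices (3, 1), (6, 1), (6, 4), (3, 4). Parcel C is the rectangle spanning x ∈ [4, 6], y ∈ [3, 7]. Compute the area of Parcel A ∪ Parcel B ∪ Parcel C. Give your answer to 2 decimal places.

By inclusion–exclusion:
Individual areas: |Parcel A| = 14, |Parcel B| = 9, |Parcel C| = 8.
|Parcel A∩Parcel B| = 0 (no overlap).
|Parcel A∩Parcel C| = 0 (no overlap).
|Parcel B∩Parcel C|: x∈[4,6], y∈[3,4] → 2·1 = 2.
|Parcel A∩Parcel B∩Parcel C| = 0.
|Parcel A ∪ Parcel B ∪ Parcel C| = 31 − 2 + 0 = 29.00.

29.00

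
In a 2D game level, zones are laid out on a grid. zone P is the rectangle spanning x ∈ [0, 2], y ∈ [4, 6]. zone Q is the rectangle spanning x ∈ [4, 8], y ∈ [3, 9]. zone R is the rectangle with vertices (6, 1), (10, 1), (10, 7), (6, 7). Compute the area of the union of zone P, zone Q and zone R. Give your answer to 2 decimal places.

44.00

By inclusion–exclusion:
Individual areas: |zone P| = 4, |zone Q| = 24, |zone R| = 24.
|zone P∩zone Q| = 0 (no overlap).
|zone P∩zone R| = 0 (no overlap).
|zone Q∩zone R|: x∈[6,8], y∈[3,7] → 2·4 = 8.
|zone P∩zone Q∩zone R| = 0.
|zone P ∪ zone Q ∪ zone R| = 52 − 8 + 0 = 44.00.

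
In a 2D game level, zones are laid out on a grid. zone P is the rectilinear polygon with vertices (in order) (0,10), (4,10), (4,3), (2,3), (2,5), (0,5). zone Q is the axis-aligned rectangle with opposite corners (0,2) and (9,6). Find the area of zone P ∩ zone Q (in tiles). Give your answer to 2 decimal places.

The intersection is the polygon with vertices (4,3), (2,3), (2,5), (0,5), (0,6), (4,6).
By the shoelace formula its area is 8.00.

8.00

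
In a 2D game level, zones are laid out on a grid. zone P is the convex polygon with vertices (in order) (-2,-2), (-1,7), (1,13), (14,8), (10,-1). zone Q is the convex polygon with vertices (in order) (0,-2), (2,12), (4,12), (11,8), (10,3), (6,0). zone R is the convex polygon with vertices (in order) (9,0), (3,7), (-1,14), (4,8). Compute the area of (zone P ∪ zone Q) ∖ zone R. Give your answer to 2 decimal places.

|zone P ∪ zone Q| = 163.1477.
|(zone P ∪ zone Q) ∩ zone R| = 11.3246.
|(zone P ∪ zone Q) ∖ zone R| = 163.1477 − 11.3246 = 151.82.

151.82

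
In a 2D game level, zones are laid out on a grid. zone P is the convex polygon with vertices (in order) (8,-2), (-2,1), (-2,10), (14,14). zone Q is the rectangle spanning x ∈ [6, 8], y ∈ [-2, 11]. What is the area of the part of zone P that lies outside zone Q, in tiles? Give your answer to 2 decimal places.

|zone P| = 161, |zone P∩zone Q| = 25.4.
|zone P ∖ zone Q| = |zone P| − |zone P∩zone Q| = 161 − 25.4 = 135.60.

135.60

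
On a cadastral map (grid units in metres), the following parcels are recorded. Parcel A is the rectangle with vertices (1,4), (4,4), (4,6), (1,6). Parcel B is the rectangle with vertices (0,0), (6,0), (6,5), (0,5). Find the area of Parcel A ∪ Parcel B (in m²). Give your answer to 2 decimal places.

By inclusion–exclusion:
Individual areas: |Parcel A| = 6, |Parcel B| = 30.
|Parcel A∩Parcel B|: x∈[1,4], y∈[4,5] → 3·1 = 3.
|Parcel A ∪ Parcel B| = 36 − 3 = 33.00.

33.00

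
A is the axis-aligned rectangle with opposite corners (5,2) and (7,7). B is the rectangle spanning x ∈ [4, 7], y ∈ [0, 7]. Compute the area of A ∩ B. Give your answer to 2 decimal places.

|A∩B|: x∈[5,7], y∈[2,7] → 2·5 = 10.

10.00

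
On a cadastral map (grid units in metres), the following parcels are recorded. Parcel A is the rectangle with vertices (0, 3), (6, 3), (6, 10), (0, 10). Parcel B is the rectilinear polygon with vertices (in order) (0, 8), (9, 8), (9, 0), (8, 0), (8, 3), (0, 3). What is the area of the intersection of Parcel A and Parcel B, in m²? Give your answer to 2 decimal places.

The intersection is the polygon with vertices (6,3), (0,3), (0,8), (6,8).
By the shoelace formula its area is 30.00.

30.00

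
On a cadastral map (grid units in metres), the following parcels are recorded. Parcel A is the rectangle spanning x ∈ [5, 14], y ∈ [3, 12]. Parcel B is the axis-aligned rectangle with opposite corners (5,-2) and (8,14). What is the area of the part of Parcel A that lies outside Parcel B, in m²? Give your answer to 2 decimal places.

54.00

|Parcel A∩Parcel B|: x∈[5,8], y∈[3,12] → 3·9 = 27.
|Parcel A| = 81.
|Parcel A ∖ Parcel B| = |Parcel A| − |Parcel A∩Parcel B| = 81 − 27 = 54.00.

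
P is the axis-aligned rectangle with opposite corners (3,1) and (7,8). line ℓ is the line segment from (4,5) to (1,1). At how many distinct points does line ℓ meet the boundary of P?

1

The segment meets the boundary at (3,3.667).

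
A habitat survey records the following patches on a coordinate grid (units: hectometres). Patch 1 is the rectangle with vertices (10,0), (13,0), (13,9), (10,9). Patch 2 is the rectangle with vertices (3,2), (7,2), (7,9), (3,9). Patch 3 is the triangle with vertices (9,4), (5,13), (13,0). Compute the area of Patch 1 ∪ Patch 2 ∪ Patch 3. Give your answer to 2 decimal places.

62.13

By inclusion–exclusion:
Individual areas: |Patch 1| = 27, |Patch 2| = 28, |Patch 3| = 10.
|Patch 1∩Patch 2| = 0 (no overlap).
|Patch 1∩Patch 3| = 2.8125.
|Patch 2∩Patch 3| = 0.0556.
|Patch 1∩Patch 2∩Patch 3| = 0.
|Patch 1 ∪ Patch 2 ∪ Patch 3| = 65 − 2.8681 + 0 = 62.13.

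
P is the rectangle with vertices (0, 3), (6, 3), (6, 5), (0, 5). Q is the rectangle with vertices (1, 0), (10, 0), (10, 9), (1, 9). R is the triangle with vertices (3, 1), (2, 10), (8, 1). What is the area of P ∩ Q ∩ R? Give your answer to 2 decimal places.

The intersection is the polygon with vertices (6,3), (2.778,3), (2.556,5), (5.333,5), (6,4).
By the shoelace formula its area is 6.33.

6.33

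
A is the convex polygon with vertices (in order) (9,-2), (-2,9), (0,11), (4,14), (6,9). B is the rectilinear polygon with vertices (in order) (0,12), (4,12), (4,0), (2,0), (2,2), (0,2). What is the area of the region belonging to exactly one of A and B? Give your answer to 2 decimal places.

54.33

|A| = 65, |B| = 44, |A∩B| = 27.3333.
|A △ B| = |A| + |B| − 2·|A∩B| = 65 + 44 − 54.6667 = 54.33.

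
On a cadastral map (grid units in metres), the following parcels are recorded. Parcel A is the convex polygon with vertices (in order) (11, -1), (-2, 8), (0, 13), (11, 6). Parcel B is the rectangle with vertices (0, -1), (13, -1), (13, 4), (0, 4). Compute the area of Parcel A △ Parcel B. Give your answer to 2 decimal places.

|Parcel A| = 80, |Parcel B| = 65, |Parcel A∩Parcel B| = 18.0556.
|Parcel A △ Parcel B| = |Parcel A| + |Parcel B| − 2·|Parcel A∩Parcel B| = 80 + 65 − 36.1111 = 108.89.

108.89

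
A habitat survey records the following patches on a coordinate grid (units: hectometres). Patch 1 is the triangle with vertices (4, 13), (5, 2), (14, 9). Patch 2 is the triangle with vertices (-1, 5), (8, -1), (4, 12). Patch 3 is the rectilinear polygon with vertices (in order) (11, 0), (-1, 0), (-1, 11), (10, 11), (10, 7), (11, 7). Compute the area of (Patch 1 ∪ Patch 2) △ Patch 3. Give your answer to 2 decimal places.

|Patch 1 ∪ Patch 2| = 90.9044.
|(Patch 1 ∪ Patch 2) ∩ Patch 3| = 76.3157.
|(Patch 1 ∪ Patch 2) △ Patch 3| = 90.9044 + 128 − 152.6313 = 66.27.

66.27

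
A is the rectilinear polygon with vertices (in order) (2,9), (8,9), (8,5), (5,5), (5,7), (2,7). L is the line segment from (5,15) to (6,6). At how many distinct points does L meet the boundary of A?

The segment meets the boundary at (5.667,9).

1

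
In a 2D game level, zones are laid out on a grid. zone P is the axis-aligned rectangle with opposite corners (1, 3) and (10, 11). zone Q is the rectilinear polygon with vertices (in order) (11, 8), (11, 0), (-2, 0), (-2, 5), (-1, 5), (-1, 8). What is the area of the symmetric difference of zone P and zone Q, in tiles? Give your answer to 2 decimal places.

83.00

|zone P| = 72, |zone Q| = 101, |zone P∩zone Q| = 45.
|zone P △ zone Q| = |zone P| + |zone Q| − 2·|zone P∩zone Q| = 72 + 101 − 90 = 83.00.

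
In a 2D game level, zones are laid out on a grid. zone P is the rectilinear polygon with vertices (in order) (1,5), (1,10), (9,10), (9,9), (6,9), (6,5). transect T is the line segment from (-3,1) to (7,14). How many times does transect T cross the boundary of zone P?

2

The segment meets the boundary at (3.923,10), (1,6.2).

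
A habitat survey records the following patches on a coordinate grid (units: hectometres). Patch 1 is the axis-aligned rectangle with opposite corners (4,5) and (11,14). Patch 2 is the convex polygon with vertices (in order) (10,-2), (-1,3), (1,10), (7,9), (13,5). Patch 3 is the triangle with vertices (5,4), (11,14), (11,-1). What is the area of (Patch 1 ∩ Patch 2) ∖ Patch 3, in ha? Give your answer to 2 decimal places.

|Patch 1 ∩ Patch 2| = 23.4167.
|(Patch 1 ∩ Patch 2) ∩ Patch 3| = 11.7048.
|(Patch 1 ∩ Patch 2) ∖ Patch 3| = 23.4167 − 11.7048 = 11.71.

11.71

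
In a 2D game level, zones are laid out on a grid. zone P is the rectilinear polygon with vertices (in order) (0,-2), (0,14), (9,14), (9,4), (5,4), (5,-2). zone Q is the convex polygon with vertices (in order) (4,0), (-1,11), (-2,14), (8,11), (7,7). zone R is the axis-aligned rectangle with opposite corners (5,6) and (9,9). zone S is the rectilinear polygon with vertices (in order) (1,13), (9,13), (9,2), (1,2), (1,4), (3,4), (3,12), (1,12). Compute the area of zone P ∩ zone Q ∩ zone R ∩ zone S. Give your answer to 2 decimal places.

The intersection is the polygon with vertices (6.571,6), (5,6), (5,9), (7.5,9), (7,7).
By the shoelace formula its area is 6.29.

6.29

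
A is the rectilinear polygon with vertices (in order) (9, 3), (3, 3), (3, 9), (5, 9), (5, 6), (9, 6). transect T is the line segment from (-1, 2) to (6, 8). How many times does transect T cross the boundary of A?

2

The segment meets the boundary at (5,7.143), (3,5.429).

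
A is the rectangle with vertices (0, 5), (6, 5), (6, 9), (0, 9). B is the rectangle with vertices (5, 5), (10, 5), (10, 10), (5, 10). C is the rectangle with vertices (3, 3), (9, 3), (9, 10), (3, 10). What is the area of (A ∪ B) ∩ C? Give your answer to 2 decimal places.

28.00

The region (A ∪ B) ∩ C is the polygon with vertices (5,9), (5,10), (9,10), (9,5), (6,5), (5,5), (3,5), (3,9).
By the shoelace formula its area is 28.00.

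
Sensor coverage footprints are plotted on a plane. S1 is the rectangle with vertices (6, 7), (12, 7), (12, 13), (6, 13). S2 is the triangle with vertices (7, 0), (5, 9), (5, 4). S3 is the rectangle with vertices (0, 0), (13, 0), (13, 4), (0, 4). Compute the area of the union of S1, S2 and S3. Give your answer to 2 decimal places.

90.78

By inclusion–exclusion:
Individual areas: |S1| = 36, |S2| = 5, |S3| = 52.
|S1∩S2| = 0.
|S1∩S3| = 0 (no overlap).
|S2∩S3| = 2.2222.
|S1∩S2∩S3| = 0.
|S1 ∪ S2 ∪ S3| = 93 − 2.2222 + 0 = 90.78.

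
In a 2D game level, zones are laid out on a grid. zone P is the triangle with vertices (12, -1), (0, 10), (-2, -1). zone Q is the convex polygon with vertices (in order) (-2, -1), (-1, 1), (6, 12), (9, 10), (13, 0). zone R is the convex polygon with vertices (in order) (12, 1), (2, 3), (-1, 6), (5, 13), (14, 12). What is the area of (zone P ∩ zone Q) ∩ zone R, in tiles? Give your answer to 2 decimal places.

The region (zone P ∩ zone Q) ∩ zone R is the polygon with vertices (2.986,7.263), (9.209,1.558), (2,3), (0.944,4.056).
By the shoelace formula its area is 18.85.

18.85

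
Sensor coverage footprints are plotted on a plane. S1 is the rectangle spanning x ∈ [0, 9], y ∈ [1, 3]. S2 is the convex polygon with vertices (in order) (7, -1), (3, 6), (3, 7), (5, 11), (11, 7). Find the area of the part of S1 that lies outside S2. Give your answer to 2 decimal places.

|S1| = 18, |S1∩S2| = 6.4286.
|S1 ∖ S2| = |S1| − |S1∩S2| = 18 − 6.4286 = 11.57.

11.57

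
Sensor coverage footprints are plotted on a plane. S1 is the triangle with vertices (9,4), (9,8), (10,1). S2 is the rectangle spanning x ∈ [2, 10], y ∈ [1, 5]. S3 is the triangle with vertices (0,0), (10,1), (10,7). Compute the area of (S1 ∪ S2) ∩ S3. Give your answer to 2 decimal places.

|S1 ∪ S2| = 32.6429.
|(S1 ∪ S2) ∩ S3| = 23.20.

23.20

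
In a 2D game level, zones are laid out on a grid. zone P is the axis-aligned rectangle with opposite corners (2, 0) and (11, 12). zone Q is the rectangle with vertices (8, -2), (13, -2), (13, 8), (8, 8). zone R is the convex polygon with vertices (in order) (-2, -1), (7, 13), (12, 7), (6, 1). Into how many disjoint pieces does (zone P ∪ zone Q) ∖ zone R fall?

(zone P ∪ zone Q) ∖ zone R splits into 3 disjoint pieces (area 14.7659, area 6.0167, area 44.4167).

3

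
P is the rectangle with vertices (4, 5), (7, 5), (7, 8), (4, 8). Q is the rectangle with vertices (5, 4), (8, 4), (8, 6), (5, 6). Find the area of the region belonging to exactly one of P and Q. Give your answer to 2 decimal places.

11.00

|P∩Q|: x∈[5,7], y∈[5,6] → 2·1 = 2.
|P △ Q| = |P| + |Q| − 2·|P∩Q| = 9 + 6 − 4 = 11.00.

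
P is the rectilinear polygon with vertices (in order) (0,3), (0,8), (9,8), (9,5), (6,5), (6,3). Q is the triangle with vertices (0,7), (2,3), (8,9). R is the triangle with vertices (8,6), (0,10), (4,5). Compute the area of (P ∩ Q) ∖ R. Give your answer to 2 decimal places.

|P ∩ Q| = 16.5.
|(P ∩ Q) ∩ R| = 6.
|(P ∩ Q) ∖ R| = 16.5 − 6 = 10.50.

10.50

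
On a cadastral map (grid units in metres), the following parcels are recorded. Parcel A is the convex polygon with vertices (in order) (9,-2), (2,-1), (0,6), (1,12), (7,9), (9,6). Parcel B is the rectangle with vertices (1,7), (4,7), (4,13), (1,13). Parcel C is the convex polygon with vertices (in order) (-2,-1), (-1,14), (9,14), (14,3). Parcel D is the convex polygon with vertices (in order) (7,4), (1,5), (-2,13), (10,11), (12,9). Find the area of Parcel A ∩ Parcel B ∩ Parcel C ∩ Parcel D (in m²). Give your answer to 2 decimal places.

12.75

The intersection is the polygon with vertices (1,7), (1,12), (4,10.5), (4,7).
By the shoelace formula its area is 12.75.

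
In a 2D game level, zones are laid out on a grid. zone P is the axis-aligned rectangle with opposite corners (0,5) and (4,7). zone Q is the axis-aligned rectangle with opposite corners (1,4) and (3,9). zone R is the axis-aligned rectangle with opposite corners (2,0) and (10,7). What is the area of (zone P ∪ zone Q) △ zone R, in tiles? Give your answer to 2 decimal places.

60.00

|zone P ∪ zone Q| = 14.
|(zone P ∪ zone Q) ∩ zone R| = 5.
|(zone P ∪ zone Q) △ zone R| = 14 + 56 − 10 = 60.00.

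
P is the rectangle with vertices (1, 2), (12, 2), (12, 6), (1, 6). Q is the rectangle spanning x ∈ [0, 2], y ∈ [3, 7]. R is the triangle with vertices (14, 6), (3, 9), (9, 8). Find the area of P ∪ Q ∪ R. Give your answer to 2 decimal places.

By inclusion–exclusion:
Individual areas: |P| = 44, |Q| = 8, |R| = 3.5.
|P∩Q|: x∈[1,2], y∈[3,6] → 1·3 = 3.
|P∩R| = 0.
|Q∩R| = 0.
|P∩Q∩R| = 0.
|P ∪ Q ∪ R| = 55.5 − 3 + 0 = 52.50.

52.50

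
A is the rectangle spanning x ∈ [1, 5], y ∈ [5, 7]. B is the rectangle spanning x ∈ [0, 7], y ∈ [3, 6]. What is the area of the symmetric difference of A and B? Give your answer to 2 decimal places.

|A∩B|: x∈[1,5], y∈[5,6] → 4·1 = 4.
|A △ B| = |A| + |B| − 2·|A∩B| = 8 + 21 − 8 = 21.00.

21.00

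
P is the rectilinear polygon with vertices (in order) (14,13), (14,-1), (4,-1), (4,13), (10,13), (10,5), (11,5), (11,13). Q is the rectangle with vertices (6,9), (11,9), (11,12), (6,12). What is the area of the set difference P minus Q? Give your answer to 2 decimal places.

120.00

|P| = 132, |P∩Q| = 12.
|P ∖ Q| = |P| − |P∩Q| = 132 − 12 = 120.00.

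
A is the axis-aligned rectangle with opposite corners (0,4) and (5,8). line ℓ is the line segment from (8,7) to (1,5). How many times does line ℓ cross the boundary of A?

1

The segment meets the boundary at (5,6.143).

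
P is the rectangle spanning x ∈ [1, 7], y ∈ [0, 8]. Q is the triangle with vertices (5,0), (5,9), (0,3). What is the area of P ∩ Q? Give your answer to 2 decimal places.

21.18

The intersection is the polygon with vertices (5,8), (5,0), (1,2.4), (1,4.2), (4.167,8).
By the shoelace formula its area is 21.18.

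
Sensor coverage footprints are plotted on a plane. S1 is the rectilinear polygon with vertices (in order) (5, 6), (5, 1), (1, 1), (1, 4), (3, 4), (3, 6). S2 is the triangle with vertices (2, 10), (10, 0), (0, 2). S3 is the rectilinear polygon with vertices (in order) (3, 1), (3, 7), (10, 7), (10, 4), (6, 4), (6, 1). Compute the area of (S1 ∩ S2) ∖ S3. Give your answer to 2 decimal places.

|S1 ∩ S2| = 14.4.
|(S1 ∩ S2) ∩ S3| = 9.6.
|(S1 ∩ S2) ∖ S3| = 14.4 − 9.6 = 4.80.

4.80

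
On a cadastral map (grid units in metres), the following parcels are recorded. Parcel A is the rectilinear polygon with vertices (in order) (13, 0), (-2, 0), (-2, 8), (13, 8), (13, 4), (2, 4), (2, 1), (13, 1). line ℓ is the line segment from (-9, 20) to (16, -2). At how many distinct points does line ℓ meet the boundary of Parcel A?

The segment meets the boundary at (13,0.64), (12.591,1), (9.182,4), (4.636,8).

4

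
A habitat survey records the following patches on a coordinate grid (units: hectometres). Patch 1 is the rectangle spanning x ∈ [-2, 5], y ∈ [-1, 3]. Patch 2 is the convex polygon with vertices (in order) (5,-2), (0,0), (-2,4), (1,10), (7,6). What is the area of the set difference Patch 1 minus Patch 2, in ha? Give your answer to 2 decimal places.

7.00

|Patch 1| = 28, |Patch 1∩Patch 2| = 21.
|Patch 1 ∖ Patch 2| = |Patch 1| − |Patch 1∩Patch 2| = 28 − 21 = 7.00.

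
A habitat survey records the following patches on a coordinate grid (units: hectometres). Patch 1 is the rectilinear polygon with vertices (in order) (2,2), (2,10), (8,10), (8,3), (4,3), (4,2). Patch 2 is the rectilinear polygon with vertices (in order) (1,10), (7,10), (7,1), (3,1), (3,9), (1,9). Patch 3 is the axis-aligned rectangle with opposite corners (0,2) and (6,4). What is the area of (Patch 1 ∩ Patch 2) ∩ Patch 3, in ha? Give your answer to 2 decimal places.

4.00

The region (Patch 1 ∩ Patch 2) ∩ Patch 3 is the polygon with vertices (4,3), (4,2), (3,2), (3,4), (6,4), (6,3).
By the shoelace formula its area is 4.00.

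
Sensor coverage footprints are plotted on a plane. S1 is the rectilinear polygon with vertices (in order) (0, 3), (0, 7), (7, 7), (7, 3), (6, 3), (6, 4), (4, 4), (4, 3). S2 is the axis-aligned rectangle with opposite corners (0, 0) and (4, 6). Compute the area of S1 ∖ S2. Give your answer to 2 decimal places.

14.00

|S1| = 26, |S1∩S2| = 12.
|S1 ∖ S2| = |S1| − |S1∩S2| = 26 − 12 = 14.00.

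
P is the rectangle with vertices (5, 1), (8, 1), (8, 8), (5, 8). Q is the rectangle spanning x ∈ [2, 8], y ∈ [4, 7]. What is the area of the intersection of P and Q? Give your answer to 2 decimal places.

|P∩Q|: x∈[5,8], y∈[4,7] → 3·3 = 9.

9.00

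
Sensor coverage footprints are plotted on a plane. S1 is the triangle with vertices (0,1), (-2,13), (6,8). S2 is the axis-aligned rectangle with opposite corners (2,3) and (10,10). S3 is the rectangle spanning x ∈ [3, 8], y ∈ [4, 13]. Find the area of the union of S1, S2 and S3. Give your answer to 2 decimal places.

99.87

By inclusion–exclusion:
Individual areas: |S1| = 43, |S2| = 56, |S3| = 45.
|S1∩S2| = 14.1333.
|S1∩S3| = 8.0625.
|S2∩S3|: x∈[3,8], y∈[4,10] → 5·6 = 30.
|S1∩S2∩S3| = 8.0625.
|S1 ∪ S2 ∪ S3| = 144 − 52.1958 + 8.0625 = 99.87.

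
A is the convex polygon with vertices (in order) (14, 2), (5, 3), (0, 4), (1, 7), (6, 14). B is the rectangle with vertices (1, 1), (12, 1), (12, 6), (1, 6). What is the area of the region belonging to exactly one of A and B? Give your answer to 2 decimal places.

69.42

|A| = 82, |B| = 55, |A∩B| = 33.7889.
|A △ B| = |A| + |B| − 2·|A∩B| = 82 + 55 − 67.5778 = 69.42.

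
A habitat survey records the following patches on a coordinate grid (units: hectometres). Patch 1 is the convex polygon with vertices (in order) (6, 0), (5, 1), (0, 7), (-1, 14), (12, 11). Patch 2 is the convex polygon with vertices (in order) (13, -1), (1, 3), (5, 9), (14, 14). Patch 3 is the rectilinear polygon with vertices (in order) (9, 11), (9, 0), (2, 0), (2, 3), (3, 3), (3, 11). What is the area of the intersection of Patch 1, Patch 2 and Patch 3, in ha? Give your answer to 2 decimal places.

The intersection is the polygon with vertices (5,9), (8.6,11), (9,11), (9,5.5), (6.615,1.128), (4.231,1.923), (3,3.4), (3,6).
By the shoelace formula its area is 40.58.

40.58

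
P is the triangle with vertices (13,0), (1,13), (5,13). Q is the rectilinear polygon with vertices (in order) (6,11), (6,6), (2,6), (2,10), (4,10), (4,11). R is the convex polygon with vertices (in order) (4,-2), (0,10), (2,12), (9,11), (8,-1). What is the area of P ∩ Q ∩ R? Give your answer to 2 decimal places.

The intersection is the polygon with vertices (4,10), (4,11), (6,11), (6,7.583), (3.769,10).
By the shoelace formula its area is 4.70.

4.70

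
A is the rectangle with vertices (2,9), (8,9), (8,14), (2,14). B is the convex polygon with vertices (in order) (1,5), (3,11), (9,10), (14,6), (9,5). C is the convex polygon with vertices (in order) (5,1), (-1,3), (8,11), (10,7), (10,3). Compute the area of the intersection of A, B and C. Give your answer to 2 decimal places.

1.92

The intersection is the polygon with vertices (5.75,9), (7.21,10.298), (8,10.167), (8,9).
By the shoelace formula its area is 1.92.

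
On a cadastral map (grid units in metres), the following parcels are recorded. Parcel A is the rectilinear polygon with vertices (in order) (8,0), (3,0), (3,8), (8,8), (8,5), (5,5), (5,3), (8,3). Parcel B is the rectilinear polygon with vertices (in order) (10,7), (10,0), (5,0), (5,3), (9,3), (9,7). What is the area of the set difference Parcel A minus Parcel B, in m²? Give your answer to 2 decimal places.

|Parcel A| = 34, |Parcel A∩Parcel B| = 9.
|Parcel A ∖ Parcel B| = |Parcel A| − |Parcel A∩Parcel B| = 34 − 9 = 25.00.

25.00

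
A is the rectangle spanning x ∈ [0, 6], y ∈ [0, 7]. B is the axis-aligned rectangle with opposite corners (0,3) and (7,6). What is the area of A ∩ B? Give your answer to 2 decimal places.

18.00

|A∩B|: x∈[0,6], y∈[3,6] → 6·3 = 18.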